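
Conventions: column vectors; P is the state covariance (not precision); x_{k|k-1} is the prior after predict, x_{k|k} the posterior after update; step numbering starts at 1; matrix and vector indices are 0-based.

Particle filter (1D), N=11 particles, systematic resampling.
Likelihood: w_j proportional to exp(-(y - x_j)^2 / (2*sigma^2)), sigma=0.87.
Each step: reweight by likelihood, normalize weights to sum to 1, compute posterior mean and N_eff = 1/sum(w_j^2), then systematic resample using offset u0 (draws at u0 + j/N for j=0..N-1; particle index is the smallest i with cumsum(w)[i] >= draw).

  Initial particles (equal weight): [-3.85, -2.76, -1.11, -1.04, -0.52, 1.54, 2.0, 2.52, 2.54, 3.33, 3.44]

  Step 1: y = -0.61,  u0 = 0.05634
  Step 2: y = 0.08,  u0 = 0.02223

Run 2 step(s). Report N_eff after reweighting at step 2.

N_eff = 9.9533

step 1: w=[0.0003, 0.0166, 0.2988, 0.3120, 0.3506, 0.0166, 0.0039, 0.0005, 0.0005, 0.0000, 0.0000]  mean=-0.8495  Neff=3.2246  idx=[2, 2, 2, 3, 3, 3, 3, 4, 4, 4, 4]
step 2: w=[0.0646, 0.0646, 0.0646, 0.0718, 0.0718, 0.0718, 0.0718, 0.1297, 0.1297, 0.1297, 0.1297]  mean=-0.7837  Neff=9.9533  idx=[0, 1, 3, 4, 5, 6, 7, 8, 9, 9, 10]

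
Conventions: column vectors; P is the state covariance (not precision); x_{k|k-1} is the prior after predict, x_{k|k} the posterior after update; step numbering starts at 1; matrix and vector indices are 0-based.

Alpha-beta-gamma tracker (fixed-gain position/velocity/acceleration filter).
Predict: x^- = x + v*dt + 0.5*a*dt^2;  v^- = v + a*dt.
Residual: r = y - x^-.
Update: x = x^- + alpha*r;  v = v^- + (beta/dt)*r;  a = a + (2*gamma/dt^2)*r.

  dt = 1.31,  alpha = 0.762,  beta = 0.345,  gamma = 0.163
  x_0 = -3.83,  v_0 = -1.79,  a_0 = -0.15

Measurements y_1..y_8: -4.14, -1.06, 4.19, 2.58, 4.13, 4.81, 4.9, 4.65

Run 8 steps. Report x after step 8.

step 1: x_pred=-6.3036  r=2.1636  x^+=-4.6549  v^+=-1.4167  a^+=0.2610
step 2: x_pred=-6.2868  r=5.2268  x^+=-2.3040  v^+=0.3018  a^+=1.2539
step 3: x_pred=-0.8327  r=5.0227  x^+=2.9946  v^+=3.2672  a^+=2.2081
step 4: x_pred=9.1693  r=-6.5893  x^+=4.1482  v^+=4.4244  a^+=0.9563
step 5: x_pred=10.7649  r=-6.6349  x^+=5.7091  v^+=3.9299  a^+=-0.3040
step 6: x_pred=10.5964  r=-5.7864  x^+=6.1872  v^+=2.0077  a^+=-1.4033
step 7: x_pred=7.6132  r=-2.7132  x^+=5.5457  v^+=-0.5451  a^+=-1.9187
step 8: x_pred=3.1853  r=1.4647  x^+=4.3014  v^+=-2.6728  a^+=-1.6404

x_post = 4.3014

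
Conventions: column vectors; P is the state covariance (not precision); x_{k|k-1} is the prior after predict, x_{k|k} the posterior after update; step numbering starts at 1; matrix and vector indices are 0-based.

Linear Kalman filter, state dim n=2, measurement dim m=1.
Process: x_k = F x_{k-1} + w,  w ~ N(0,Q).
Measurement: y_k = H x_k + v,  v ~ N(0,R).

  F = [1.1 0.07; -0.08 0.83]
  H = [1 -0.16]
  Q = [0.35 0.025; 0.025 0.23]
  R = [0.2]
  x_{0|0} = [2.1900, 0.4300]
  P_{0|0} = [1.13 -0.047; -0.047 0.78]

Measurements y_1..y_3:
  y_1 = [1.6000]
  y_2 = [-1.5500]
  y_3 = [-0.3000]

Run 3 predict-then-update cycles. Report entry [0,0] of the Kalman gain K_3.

step 1: x^-=[2.4391, 0.1817]  P^-=[1.7139 -0.0718; -0.0718 0.7808]  S=[1.9568]  K=[0.8817; -0.1005]  nu=[-0.8100]  x^+=[1.7249, 0.2631]  P^+=[0.1926 0.1017; 0.1017 0.7610]
step 2: x^-=[1.9158, 0.0804]  P^-=[0.6024 0.1445; 0.1445 0.7420]  S=[0.7752]  K=[0.7473; 0.0333]  nu=[-3.4529]  x^+=[-0.6647, -0.0345]  P^+=[0.1695 0.1252; 0.1252 0.7412]
step 3: x^-=[-0.7335, 0.0245]  P^-=[0.5780 0.1668; 0.1668 0.7250]  S=[0.7432]  K=[0.7418; 0.0683]  nu=[0.4375]  x^+=[-0.4090, 0.0544]  P^+=[0.1690 0.1291; 0.1291 0.7216]

K[0,0] = 0.7418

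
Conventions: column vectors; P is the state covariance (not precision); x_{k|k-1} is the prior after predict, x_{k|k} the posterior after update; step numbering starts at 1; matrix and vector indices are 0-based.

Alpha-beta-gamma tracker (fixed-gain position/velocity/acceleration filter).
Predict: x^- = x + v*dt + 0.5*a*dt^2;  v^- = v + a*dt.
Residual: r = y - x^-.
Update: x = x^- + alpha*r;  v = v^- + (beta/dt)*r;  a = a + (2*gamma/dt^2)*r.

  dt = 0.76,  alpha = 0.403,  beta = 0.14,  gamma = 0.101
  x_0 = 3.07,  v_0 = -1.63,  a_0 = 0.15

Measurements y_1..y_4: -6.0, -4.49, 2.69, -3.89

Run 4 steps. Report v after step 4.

step 1: x_pred=1.8745  r=-7.8745  x^+=-1.2989  v^+=-2.9666  a^+=-2.6039
step 2: x_pred=-4.3055  r=-0.1845  x^+=-4.3799  v^+=-4.9795  a^+=-2.6684
step 3: x_pred=-8.9349  r=11.6249  x^+=-4.2501  v^+=-4.8661  a^+=1.3971
step 4: x_pred=-7.5448  r=3.6548  x^+=-6.0719  v^+=-3.1310  a^+=2.6753

v_post = -3.1310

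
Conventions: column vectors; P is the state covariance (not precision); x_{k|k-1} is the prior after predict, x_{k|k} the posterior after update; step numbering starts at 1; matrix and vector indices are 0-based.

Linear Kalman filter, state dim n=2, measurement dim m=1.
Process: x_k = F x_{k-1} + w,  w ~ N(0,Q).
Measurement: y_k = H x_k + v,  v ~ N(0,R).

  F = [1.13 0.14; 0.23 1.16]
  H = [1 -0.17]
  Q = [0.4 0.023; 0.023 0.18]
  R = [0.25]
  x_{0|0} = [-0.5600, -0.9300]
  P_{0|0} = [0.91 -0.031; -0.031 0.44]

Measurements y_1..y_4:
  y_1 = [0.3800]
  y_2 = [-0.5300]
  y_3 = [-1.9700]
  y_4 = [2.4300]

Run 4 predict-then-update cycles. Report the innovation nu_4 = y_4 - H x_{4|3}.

innov = [4.4470]

step 1: x^-=[-0.7630, -1.2076]  P^-=[1.5608 0.2893; 0.2893 0.8037]  S=[1.7356]  K=[0.8709; 0.0880]  nu=[0.9377]  x^+=[0.0537, -1.1251]  P^+=[0.2443 0.1563; 0.1563 0.7902]
step 2: x^-=[-0.0969, -1.2928]  P^-=[0.7769 0.4248; 0.4248 1.3397]  S=[0.9212]  K=[0.7650; 0.2139]  nu=[-0.6529]  x^+=[-0.5963, -1.4324]  P^+=[0.2378 0.2741; 0.2741 1.2975]
step 3: x^-=[-0.8744, -1.7988]  P^-=[0.8158 0.6636; 0.6636 2.0848]  S=[0.9005]  K=[0.7807; 0.3434]  nu=[-1.4014]  x^+=[-1.9685, -2.2799]  P^+=[0.2670 0.4222; 0.4222 1.9786]
step 4: x^-=[-2.5436, -3.0975]  P^-=[0.9132 0.9807; 0.9807 3.0818]  S=[0.9189]  K=[0.8124; 0.4972]  nu=[4.4470]  x^+=[1.0693, -0.8866]  P^+=[0.3067 0.6096; 0.6096 2.8547]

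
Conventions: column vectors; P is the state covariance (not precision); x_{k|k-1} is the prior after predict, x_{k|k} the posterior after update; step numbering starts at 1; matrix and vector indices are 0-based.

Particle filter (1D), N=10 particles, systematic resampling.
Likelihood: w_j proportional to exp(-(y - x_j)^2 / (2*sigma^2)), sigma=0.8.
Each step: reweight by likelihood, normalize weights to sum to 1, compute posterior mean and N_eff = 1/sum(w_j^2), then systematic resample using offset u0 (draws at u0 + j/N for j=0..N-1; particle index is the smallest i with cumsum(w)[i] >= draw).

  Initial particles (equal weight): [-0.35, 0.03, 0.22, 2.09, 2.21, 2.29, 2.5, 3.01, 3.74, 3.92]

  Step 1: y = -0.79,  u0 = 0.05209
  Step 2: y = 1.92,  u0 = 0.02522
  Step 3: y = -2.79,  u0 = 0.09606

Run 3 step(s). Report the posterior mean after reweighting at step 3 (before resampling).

post_mean = -0.1870

step 1: w=[0.4513, 0.3104, 0.2366, 0.0008, 0.0005, 0.0003, 0.0001, 0.0000, 0.0000, 0.0000]  mean=-0.0928  Neff=2.8091  idx=[0, 0, 0, 0, 1, 1, 1, 1, 2, 2]
step 2: w=[0.0339, 0.0339, 0.0339, 0.0339, 0.1167, 0.1167, 0.1167, 0.1167, 0.1988, 0.1988]  mean=0.0540  Neff=7.2416  idx=[0, 3, 4, 5, 6, 7, 8, 8, 9, 9]
step 3: w=[0.3132, 0.3132, 0.0657, 0.0657, 0.0657, 0.0657, 0.0277, 0.0277, 0.0277, 0.0277]  mean=-0.1870  Neff=4.6174  idx=[0, 0, 0, 1, 1, 1, 3, 4, 6, 9]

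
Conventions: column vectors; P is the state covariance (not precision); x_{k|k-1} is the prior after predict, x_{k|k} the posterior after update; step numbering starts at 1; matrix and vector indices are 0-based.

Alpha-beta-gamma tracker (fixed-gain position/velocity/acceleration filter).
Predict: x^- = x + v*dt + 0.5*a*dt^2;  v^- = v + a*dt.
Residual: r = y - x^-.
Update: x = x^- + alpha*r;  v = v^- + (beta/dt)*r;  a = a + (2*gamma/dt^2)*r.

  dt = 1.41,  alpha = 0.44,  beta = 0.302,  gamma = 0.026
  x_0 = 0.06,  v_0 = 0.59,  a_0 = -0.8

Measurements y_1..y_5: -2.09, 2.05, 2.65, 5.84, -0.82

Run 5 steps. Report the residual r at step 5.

step 1: x_pred=0.0967  r=-2.1867  x^+=-0.8655  v^+=-1.0063  a^+=-0.8572
step 2: x_pred=-3.1365  r=5.1865  x^+=-0.8544  v^+=-1.1041  a^+=-0.7215
step 3: x_pred=-3.1285  r=5.7785  x^+=-0.5860  v^+=-0.8838  a^+=-0.5704
step 4: x_pred=-2.3992  r=8.2392  x^+=1.2261  v^+=0.0766  a^+=-0.3549
step 5: x_pred=0.9813  r=-1.8013  x^+=0.1887  v^+=-0.8096  a^+=-0.4020

resid = -1.8013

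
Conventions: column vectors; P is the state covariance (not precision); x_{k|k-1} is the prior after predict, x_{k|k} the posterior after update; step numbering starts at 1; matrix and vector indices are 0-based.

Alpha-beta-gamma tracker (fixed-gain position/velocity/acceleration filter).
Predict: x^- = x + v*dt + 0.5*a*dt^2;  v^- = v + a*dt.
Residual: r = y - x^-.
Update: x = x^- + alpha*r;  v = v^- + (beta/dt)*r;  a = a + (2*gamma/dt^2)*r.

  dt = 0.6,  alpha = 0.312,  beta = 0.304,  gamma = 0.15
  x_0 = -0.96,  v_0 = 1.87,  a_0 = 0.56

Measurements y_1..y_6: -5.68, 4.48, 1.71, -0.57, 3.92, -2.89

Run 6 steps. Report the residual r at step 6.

resid = -8.6588

step 1: x_pred=0.2628  r=-5.9428  x^+=-1.5914  v^+=-0.8050  a^+=-4.3923
step 2: x_pred=-2.8650  r=7.3450  x^+=-0.5733  v^+=0.2810  a^+=1.7285
step 3: x_pred=-0.0936  r=1.8036  x^+=0.4691  v^+=2.2320  a^+=3.2315
step 4: x_pred=2.3900  r=-2.9600  x^+=1.4665  v^+=2.6711  a^+=0.7648
step 5: x_pred=3.2068  r=0.7132  x^+=3.4293  v^+=3.4914  a^+=1.3592
step 6: x_pred=5.7688  r=-8.6588  x^+=3.0673  v^+=-0.0802  a^+=-5.8565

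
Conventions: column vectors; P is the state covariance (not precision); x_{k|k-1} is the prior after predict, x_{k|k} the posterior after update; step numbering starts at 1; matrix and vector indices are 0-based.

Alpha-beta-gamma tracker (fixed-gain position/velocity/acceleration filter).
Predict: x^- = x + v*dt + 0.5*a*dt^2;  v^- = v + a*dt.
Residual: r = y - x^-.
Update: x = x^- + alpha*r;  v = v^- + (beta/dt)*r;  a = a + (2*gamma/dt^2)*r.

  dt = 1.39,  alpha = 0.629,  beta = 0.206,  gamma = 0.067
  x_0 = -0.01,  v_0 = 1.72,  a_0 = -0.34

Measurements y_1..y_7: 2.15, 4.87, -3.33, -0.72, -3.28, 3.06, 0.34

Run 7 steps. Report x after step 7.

x_post = -1.1831

step 1: x_pred=2.0523  r=0.0977  x^+=2.1138  v^+=1.2619  a^+=-0.3332
step 2: x_pred=3.5459  r=1.3241  x^+=4.3787  v^+=0.9949  a^+=-0.2414
step 3: x_pred=5.5285  r=-8.8585  x^+=-0.0435  v^+=-0.6534  a^+=-0.8558
step 4: x_pred=-1.7785  r=1.0585  x^+=-1.1127  v^+=-1.6861  a^+=-0.7824
step 5: x_pred=-4.2122  r=0.9322  x^+=-3.6258  v^+=-2.6354  a^+=-0.7177
step 6: x_pred=-7.9824  r=11.0424  x^+=-1.0367  v^+=-1.9965  a^+=0.0481
step 7: x_pred=-3.7654  r=4.1054  x^+=-1.1831  v^+=-1.3212  a^+=0.3329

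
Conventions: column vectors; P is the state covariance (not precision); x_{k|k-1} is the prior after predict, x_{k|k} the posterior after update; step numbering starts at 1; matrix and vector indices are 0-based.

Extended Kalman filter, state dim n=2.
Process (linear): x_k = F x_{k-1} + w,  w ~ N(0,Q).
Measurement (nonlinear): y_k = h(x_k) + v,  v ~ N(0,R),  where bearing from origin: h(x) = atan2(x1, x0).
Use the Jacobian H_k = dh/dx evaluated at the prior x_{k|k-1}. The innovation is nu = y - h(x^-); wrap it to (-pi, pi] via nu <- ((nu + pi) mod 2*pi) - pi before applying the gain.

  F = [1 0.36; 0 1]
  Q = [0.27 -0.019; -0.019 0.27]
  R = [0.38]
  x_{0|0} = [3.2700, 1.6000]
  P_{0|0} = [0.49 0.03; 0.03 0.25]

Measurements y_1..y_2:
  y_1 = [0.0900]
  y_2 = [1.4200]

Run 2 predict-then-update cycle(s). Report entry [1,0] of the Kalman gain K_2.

step 1: x^-=[3.8460, 1.6000]  P^-=[0.8140 0.1010; 0.1010 0.5200]  H_jac=[-0.0922 0.2216]  S=[0.4083]  K=[-0.1290; 0.2595]  nu=[-0.3042]  x^+=[3.8852, 1.5211]  P^+=[0.8072 0.1147; 0.1147 0.4925]
step 2: x^-=[4.4328, 1.5211]  P^-=[1.2236 0.2730; 0.2730 0.7625]  H_jac=[-0.0693 0.2018]  S=[0.4093]  K=[-0.0724; 0.3298]  nu=[1.0895]  x^+=[4.3539, 1.8804]  P^+=[1.2214 0.2827; 0.2827 0.7180]

K[1,0] = 0.3298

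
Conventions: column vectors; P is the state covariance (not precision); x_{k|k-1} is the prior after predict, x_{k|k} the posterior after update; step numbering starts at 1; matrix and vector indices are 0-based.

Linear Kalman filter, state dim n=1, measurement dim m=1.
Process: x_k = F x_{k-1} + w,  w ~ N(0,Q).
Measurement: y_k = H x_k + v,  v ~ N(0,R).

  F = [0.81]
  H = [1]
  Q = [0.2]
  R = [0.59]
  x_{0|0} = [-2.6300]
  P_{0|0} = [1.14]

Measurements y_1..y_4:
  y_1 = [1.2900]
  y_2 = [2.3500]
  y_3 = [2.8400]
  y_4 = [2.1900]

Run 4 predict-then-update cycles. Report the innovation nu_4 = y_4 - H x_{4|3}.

innov = [0.9087]

step 1: x^-=[-2.1303]  P^-=[0.9480]  S=[1.5380]  K=[0.6164]  nu=[3.4203]  x^+=[-0.0221]  P^+=[0.3637]
step 2: x^-=[-0.0179]  P^-=[0.4386]  S=[1.0286]  K=[0.4264]  nu=[2.3679]  x^+=[0.9918]  P^+=[0.2516]
step 3: x^-=[0.8033]  P^-=[0.3651]  S=[0.9551]  K=[0.3822]  nu=[2.0367]  x^+=[1.5818]  P^+=[0.2255]
step 4: x^-=[1.2813]  P^-=[0.3480]  S=[0.9380]  K=[0.3710]  nu=[0.9087]  x^+=[1.6184]  P^+=[0.2189]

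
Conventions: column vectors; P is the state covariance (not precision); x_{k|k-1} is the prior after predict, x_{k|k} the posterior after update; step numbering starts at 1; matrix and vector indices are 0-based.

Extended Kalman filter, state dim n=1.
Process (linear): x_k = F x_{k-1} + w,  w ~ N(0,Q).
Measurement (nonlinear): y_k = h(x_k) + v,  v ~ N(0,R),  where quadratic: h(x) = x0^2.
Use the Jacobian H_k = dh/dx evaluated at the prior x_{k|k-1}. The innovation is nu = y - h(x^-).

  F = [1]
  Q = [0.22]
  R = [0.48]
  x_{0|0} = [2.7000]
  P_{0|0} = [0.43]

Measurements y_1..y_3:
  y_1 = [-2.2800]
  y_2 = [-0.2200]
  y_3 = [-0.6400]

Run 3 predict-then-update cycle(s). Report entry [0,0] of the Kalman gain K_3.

step 1: x^-=[2.7000]  P^-=[0.6500]  H_jac=[5.4000]  S=[19.4340]  K=[0.1806]  nu=[-9.5700]  x^+=[0.9715]  P^+=[0.0161]
step 2: x^-=[0.9715]  P^-=[0.2361]  H_jac=[1.9431]  S=[1.3713]  K=[0.3345]  nu=[-1.1639]  x^+=[0.5822]  P^+=[0.0826]
step 3: x^-=[0.5822]  P^-=[0.3026]  H_jac=[1.1645]  S=[0.8904]  K=[0.3958]  nu=[-0.9790]  x^+=[0.1947]  P^+=[0.1632]

K[0,0] = 0.3958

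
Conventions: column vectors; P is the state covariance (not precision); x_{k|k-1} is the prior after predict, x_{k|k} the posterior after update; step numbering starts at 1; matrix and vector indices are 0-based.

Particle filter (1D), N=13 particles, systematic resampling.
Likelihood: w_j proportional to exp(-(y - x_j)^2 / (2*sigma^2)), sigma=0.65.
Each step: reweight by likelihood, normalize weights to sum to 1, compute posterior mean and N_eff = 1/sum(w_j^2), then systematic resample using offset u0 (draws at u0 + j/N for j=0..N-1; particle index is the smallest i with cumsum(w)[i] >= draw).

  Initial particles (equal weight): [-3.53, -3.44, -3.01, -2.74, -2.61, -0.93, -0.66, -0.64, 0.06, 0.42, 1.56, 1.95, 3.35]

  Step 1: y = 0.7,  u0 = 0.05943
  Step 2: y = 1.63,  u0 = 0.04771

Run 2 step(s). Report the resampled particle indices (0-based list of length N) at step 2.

resampled_idx = [4, 6, 8, 10, 10, 10, 10, 11, 11, 11, 12, 12, 12]

step 1: w=[0.0000, 0.0000, 0.0000, 0.0000, 0.0000, 0.0181, 0.0472, 0.0503, 0.2592, 0.3835, 0.1754, 0.0662, 0.0001]  mean=0.4996  Neff=3.9291  idx=[6, 8, 8, 8, 8, 9, 9, 9, 9, 9, 10, 10, 11]
step 2: w=[0.0005, 0.0136, 0.0136, 0.0136, 0.0136, 0.0445, 0.0445, 0.0445, 0.0445, 0.0445, 0.2500, 0.2500, 0.2228]  mean=1.3107  Neff=5.3980  idx=[4, 6, 8, 10, 10, 10, 10, 11, 11, 11, 12, 12, 12]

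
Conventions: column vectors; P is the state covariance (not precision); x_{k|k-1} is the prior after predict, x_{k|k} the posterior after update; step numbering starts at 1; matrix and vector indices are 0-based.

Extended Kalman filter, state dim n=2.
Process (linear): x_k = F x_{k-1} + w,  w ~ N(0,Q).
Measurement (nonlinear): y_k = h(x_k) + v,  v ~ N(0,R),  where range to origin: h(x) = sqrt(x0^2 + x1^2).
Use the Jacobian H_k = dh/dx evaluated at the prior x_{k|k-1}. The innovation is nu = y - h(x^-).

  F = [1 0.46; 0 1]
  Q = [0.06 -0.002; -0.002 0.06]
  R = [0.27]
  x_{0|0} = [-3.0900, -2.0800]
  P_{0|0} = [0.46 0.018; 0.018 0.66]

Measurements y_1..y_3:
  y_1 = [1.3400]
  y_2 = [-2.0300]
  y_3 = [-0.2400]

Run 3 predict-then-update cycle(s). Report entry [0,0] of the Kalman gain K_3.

step 1: x^-=[-4.0468, -2.0800]  P^-=[0.6762 0.3196; 0.3196 0.7200]  H_jac=[-0.8894 -0.4571]  S=[1.2152]  K=[-0.6151; -0.5047]  nu=[-3.2101]  x^+=[-2.0722, -0.4597]  P^+=[0.2164 -0.0577; -0.0577 0.4104]
step 2: x^-=[-2.2837, -0.4597]  P^-=[0.3101 0.1291; 0.1291 0.4704]  H_jac=[-0.9803 -0.1974]  S=[0.6363]  K=[-0.5178; -0.3447]  nu=[-4.3595]  x^+=[-0.0262, 1.0432]  P^+=[0.1395 0.0155; 0.0155 0.3948]
step 3: x^-=[0.4537, 1.0432]  P^-=[0.2973 0.1951; 0.1951 0.4548]  H_jac=[0.3988 0.9170]  S=[0.8424]  K=[0.3531; 0.5874]  nu=[-1.3775]  x^+=[-0.0327, 0.2340]  P^+=[0.1923 0.0203; 0.0203 0.1641]

K[0,0] = 0.3531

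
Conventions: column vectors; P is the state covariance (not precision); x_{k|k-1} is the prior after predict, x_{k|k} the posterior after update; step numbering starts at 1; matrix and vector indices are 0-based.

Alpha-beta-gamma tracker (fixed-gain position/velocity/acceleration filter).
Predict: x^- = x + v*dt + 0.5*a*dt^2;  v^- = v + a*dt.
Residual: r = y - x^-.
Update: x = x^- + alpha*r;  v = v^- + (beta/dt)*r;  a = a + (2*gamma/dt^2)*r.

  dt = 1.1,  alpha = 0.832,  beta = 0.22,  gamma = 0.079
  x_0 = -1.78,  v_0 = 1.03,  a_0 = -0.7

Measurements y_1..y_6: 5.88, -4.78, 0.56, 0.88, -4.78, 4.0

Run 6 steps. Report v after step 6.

step 1: x_pred=-1.0705  r=6.9505  x^+=4.7123  v^+=1.6501  a^+=0.2076
step 2: x_pred=6.6530  r=-11.4330  x^+=-2.8593  v^+=-0.4082  a^+=-1.2853
step 3: x_pred=-4.0858  r=4.6458  x^+=-0.2205  v^+=-0.8928  a^+=-0.6787
step 4: x_pred=-1.6132  r=2.4932  x^+=0.4611  v^+=-1.1407  a^+=-0.3531
step 5: x_pred=-1.0073  r=-3.7727  x^+=-4.1462  v^+=-2.2837  a^+=-0.8457
step 6: x_pred=-7.1699  r=11.1699  x^+=2.1235  v^+=-0.9800  a^+=0.6128

v_post = -0.9800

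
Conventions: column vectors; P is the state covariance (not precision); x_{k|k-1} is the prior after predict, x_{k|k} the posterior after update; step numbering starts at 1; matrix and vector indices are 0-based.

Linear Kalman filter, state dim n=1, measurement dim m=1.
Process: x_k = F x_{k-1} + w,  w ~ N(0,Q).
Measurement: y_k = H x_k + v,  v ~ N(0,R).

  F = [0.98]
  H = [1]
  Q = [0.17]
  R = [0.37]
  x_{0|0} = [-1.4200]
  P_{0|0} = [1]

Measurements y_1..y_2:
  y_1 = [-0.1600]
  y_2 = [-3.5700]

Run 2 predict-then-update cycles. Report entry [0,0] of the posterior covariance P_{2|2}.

P_post[0,0] = 0.2005

step 1: x^-=[-1.3916]  P^-=[1.1304]  S=[1.5004]  K=[0.7534]  nu=[1.2316]  x^+=[-0.4637]  P^+=[0.2788]
step 2: x^-=[-0.4544]  P^-=[0.4377]  S=[0.8077]  K=[0.5419]  nu=[-3.1156]  x^+=[-2.1428]  P^+=[0.2005]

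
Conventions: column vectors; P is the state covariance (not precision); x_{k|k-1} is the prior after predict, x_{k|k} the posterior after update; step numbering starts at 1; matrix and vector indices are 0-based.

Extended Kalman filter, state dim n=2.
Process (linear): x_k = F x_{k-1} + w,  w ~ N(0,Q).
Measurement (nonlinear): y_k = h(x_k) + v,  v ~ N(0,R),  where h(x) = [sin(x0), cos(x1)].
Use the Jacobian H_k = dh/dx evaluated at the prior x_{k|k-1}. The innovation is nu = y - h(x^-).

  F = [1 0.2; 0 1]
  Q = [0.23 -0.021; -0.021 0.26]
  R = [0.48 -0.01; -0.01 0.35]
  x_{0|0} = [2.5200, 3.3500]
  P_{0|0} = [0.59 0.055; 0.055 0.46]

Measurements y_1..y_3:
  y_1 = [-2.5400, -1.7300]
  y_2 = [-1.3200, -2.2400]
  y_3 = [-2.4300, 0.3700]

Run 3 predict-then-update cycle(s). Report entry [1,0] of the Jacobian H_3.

H_jac[1,0] = 0.0000

step 1: x^-=[3.1900, 3.3500]  P^-=[0.8604 0.1260; 0.1260 0.7200]  H_jac=[-0.9988 0.0000; 0.0000 0.2069]  S=[1.3384 -0.0360; -0.0360 0.3808]  K=[-0.6419 0.0077; -0.0837 0.3833]  nu=[-2.4916, -0.7516]  x^+=[4.7836, 3.2705]  P^+=[0.3086 0.0441; 0.0441 0.6524]
step 2: x^-=[5.4377, 3.2705]  P^-=[0.5823 0.1535; 0.1535 0.9124]  H_jac=[0.6634 0.0000; 0.0000 0.1286]  S=[0.7362 0.0031; 0.0031 0.3651]  K=[0.5244 0.0496; 0.1370 0.3201]  nu=[-0.5717, -1.2483]  x^+=[5.0759, 2.7926]  P^+=[0.3787 0.0943; 0.0943 0.8609]
step 3: x^-=[5.6344, 2.7926]  P^-=[0.6809 0.2455; 0.2455 1.1209]  H_jac=[0.7968 0.0000; 0.0000 -0.3420]  S=[0.9123 -0.0769; -0.0769 0.4811]  K=[0.5879 -0.0805; 0.1493 -0.7729]  nu=[-1.8258, 1.3097]  x^+=[4.4556, 1.5078]  P^+=[0.3552 0.0996; 0.0996 0.7954]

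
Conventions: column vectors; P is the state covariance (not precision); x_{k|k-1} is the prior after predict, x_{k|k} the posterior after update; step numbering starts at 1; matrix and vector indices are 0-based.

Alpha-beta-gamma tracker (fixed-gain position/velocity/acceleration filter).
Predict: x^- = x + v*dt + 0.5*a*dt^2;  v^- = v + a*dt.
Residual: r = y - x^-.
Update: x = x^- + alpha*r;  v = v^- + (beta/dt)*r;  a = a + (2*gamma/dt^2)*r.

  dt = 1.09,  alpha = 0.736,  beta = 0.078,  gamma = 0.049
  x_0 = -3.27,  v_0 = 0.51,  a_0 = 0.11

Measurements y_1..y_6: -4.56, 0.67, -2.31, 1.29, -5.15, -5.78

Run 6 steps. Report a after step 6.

a_post = -0.6412

step 1: x_pred=-2.6488  r=-1.9112  x^+=-4.0554  v^+=0.4931  a^+=-0.0476
step 2: x_pred=-3.5462  r=4.2162  x^+=-0.4431  v^+=0.7429  a^+=0.3001
step 3: x_pred=0.5450  r=-2.8550  x^+=-1.5563  v^+=0.8657  a^+=0.0646
step 4: x_pred=-0.5742  r=1.8642  x^+=0.7978  v^+=1.0696  a^+=0.2184
step 5: x_pred=2.0934  r=-7.2434  x^+=-3.2377  v^+=0.7893  a^+=-0.3791
step 6: x_pred=-2.6026  r=-3.1774  x^+=-4.9412  v^+=0.1488  a^+=-0.6412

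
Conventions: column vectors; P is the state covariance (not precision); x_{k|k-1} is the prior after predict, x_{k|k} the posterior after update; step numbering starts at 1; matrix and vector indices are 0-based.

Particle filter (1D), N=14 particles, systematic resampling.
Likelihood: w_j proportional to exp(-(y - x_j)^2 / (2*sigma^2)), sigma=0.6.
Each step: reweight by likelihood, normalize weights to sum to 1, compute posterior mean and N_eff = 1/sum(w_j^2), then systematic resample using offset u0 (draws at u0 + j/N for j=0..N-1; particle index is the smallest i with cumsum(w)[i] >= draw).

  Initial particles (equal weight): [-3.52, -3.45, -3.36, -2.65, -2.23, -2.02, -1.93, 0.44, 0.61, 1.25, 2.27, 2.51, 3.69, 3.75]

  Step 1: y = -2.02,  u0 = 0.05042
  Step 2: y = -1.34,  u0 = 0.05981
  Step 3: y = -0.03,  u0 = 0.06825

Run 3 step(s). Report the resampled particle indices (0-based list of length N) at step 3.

step 1: w=[0.0119, 0.0158, 0.0224, 0.1561, 0.2548, 0.2709, 0.2679, 0.0001, 0.0000, 0.0000, 0.0000, 0.0000, 0.0000, 0.0000]  mean=-2.2180  Neff=4.2482  idx=[3, 3, 3, 4, 4, 4, 5, 5, 5, 5, 6, 6, 6, 6]
step 2: w=[0.0158, 0.0158, 0.0158, 0.0569, 0.0569, 0.0569, 0.0900, 0.0900, 0.0900, 0.0900, 0.1055, 0.1055, 0.1055, 0.1055]  mean=-2.0477  Neff=11.4460  idx=[3, 4, 5, 6, 7, 8, 9, 9, 10, 11, 11, 12, 13, 13]
step 3: w=[0.0188, 0.0188, 0.0188, 0.0639, 0.0639, 0.0639, 0.0639, 0.0639, 0.1040, 0.1040, 0.1040, 0.1040, 0.1040, 0.1040]  mean=-1.9757  Neff=11.5793  idx=[3, 4, 5, 6, 7, 8, 9, 9, 10, 11, 11, 12, 13, 13]

resampled_idx = [3, 4, 5, 6, 7, 8, 9, 9, 10, 11, 11, 12, 13, 13]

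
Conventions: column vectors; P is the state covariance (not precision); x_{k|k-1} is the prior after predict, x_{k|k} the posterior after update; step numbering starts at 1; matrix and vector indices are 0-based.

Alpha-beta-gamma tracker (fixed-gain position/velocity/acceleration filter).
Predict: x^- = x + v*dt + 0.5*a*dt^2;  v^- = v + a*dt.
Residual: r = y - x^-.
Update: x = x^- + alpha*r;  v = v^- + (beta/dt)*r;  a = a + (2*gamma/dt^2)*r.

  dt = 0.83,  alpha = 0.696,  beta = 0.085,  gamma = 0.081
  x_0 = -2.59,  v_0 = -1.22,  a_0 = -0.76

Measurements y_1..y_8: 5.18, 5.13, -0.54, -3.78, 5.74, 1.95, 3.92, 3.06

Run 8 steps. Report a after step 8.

a_post = -0.7076

step 1: x_pred=-3.8644  r=9.0444  x^+=2.4305  v^+=-0.9246  a^+=1.3669
step 2: x_pred=2.1339  r=2.9961  x^+=4.2192  v^+=0.5167  a^+=2.0714
step 3: x_pred=5.3616  r=-5.9016  x^+=1.2541  v^+=1.6316  a^+=0.6836
step 4: x_pred=2.8438  r=-6.6238  x^+=-1.7664  v^+=1.5207  a^+=-0.8740
step 5: x_pred=-0.8053  r=6.5453  x^+=3.7502  v^+=1.4655  a^+=0.6651
step 6: x_pred=5.1957  r=-3.2457  x^+=2.9367  v^+=1.6852  a^+=-0.0981
step 7: x_pred=4.3016  r=-0.3816  x^+=4.0360  v^+=1.5647  a^+=-0.1879
step 8: x_pred=5.2700  r=-2.2100  x^+=3.7318  v^+=1.1824  a^+=-0.7076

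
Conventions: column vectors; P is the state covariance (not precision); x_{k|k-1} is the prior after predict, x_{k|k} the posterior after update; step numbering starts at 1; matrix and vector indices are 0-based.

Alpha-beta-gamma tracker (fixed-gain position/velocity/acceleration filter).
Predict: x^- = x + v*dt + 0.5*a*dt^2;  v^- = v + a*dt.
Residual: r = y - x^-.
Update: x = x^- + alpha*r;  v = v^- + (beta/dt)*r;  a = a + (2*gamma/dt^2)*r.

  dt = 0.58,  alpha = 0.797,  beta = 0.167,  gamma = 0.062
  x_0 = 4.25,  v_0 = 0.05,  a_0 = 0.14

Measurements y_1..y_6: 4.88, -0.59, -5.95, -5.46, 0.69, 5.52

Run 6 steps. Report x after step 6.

x_post = 3.6693

step 1: x_pred=4.3025  r=0.5775  x^+=4.7628  v^+=0.2975  a^+=0.3529
step 2: x_pred=4.9947  r=-5.5847  x^+=0.5437  v^+=-1.1059  a^+=-1.7057
step 3: x_pred=-0.3846  r=-5.5654  x^+=-4.8202  v^+=-3.6976  a^+=-3.7571
step 4: x_pred=-7.5968  r=2.1368  x^+=-5.8938  v^+=-5.2615  a^+=-2.9695
step 5: x_pred=-9.4449  r=10.1349  x^+=-1.3674  v^+=-4.0657  a^+=0.7663
step 6: x_pred=-3.5966  r=9.1166  x^+=3.6693  v^+=-0.9963  a^+=4.1268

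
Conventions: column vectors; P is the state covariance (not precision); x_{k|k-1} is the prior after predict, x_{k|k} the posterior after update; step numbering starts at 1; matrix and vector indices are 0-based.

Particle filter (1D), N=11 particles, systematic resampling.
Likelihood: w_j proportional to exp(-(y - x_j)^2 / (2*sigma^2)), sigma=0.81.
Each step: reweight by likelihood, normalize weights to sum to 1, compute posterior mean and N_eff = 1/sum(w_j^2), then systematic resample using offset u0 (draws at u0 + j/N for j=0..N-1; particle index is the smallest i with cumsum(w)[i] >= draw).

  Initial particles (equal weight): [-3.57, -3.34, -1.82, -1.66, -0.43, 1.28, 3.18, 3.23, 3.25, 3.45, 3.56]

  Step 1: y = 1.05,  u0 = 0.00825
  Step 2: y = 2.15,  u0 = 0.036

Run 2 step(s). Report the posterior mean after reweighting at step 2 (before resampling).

post_mean = 1.2758

step 1: w=[0.0000, 0.0000, 0.0015, 0.0029, 0.1497, 0.7633, 0.0250, 0.0212, 0.0199, 0.0099, 0.0065]  mean=1.1752  Neff=1.6484  idx=[4, 4, 5, 5, 5, 5, 5, 5, 5, 5, 5]
step 2: w=[0.0012, 0.0012, 0.1108, 0.1108, 0.1108, 0.1108, 0.1108, 0.1108, 0.1108, 0.1108, 0.1108]  mean=1.2758  Neff=9.0444  idx=[2, 3, 3, 4, 5, 6, 7, 8, 8, 9, 10]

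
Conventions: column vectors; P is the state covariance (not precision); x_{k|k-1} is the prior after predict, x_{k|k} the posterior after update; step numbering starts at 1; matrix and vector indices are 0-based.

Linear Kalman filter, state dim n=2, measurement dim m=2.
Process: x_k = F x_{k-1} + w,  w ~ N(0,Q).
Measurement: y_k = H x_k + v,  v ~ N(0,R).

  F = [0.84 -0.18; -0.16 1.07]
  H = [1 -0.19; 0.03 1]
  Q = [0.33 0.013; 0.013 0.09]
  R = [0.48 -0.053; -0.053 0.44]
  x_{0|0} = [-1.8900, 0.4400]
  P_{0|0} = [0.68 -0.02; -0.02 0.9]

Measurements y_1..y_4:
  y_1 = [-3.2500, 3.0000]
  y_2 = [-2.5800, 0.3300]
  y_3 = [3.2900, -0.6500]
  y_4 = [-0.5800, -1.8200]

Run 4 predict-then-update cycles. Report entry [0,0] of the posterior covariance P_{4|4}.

P_post[0,0] = 0.2431

step 1: x^-=[-1.6668, 0.7732]  P^-=[0.8450 -0.2703; -0.2703 1.1447]  S=[1.4690 -0.5139; -0.5139 1.5692]  K=[0.6274 0.0494; -0.0889 0.6952]  nu=[-1.4363, 2.2768]  x^+=[-2.4556, 2.4836]  P^+=[0.2947 -0.0204; -0.0204 0.3112]
step 2: x^-=[-2.5097, 3.0504]  P^-=[0.5542 -0.1054; -0.1054 0.4608]  S=[1.0909 -0.2288; -0.2288 0.8950]  K=[0.5342 0.0373; -0.0736 0.4925]  nu=[0.5093, -2.6451]  x^+=[-2.3364, 1.7101]  P^+=[0.2507 -0.0194; -0.0194 0.2212]
step 3: x^-=[-2.2704, 2.2036]  P^-=[0.5200 -0.0813; -0.0813 0.3563]  S=[1.0437 -0.1860; -0.1860 0.7919]  K=[0.5200 0.0391; -0.0659 0.4314]  nu=[5.9790, -2.7855]  x^+=[0.7295, 0.6079]  P^+=[0.2441 -0.0177; -0.0177 0.1938]
step 4: x^-=[0.5034, 0.5337]  P^-=[0.5139 -0.0735; -0.0735 0.3242]  S=[1.0335 -0.1723; -0.1723 0.7603]  K=[0.5175 0.0408; -0.0625 0.4094]  nu=[-0.9820, -2.3688]  x^+=[-0.1016, -0.3747]  P^+=[0.2431 -0.0168; -0.0168 0.1839]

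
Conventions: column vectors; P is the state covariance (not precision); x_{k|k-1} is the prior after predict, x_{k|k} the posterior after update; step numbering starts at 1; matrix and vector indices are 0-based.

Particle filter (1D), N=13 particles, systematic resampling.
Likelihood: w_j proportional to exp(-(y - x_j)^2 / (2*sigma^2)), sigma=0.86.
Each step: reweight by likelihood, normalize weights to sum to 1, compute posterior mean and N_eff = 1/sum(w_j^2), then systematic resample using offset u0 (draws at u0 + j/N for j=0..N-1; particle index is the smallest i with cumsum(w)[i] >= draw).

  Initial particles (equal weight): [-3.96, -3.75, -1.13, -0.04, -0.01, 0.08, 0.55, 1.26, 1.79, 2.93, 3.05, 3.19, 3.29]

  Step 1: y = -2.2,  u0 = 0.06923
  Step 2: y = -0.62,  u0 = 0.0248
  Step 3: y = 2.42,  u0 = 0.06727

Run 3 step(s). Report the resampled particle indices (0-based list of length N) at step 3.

resampled_idx = [11, 11, 11, 11, 11, 12, 12, 12, 12, 12, 12, 12, 12]

step 1: w=[0.1370, 0.2191, 0.5128, 0.0475, 0.0434, 0.0331, 0.0067, 0.0003, 0.0000, 0.0000, 0.0000, 0.0000, 0.0000]  mean=-1.9392  Neff=2.9846  idx=[0, 1, 1, 1, 2, 2, 2, 2, 2, 2, 2, 3, 5]
step 2: w=[0.0001, 0.0002, 0.0002, 0.0002, 0.1135, 0.1135, 0.1135, 0.1135, 0.1135, 0.1135, 0.1135, 0.1078, 0.0972]  mean=-0.8966  Neff=8.9911  idx=[4, 4, 5, 6, 6, 7, 8, 8, 9, 10, 10, 11, 12]
step 3: w=[0.0046, 0.0046, 0.0046, 0.0046, 0.0046, 0.0046, 0.0046, 0.0046, 0.0046, 0.0046, 0.0046, 0.3835, 0.5661]  mean=-0.0269  Neff=2.1375  idx=[11, 11, 11, 11, 11, 12, 12, 12, 12, 12, 12, 12, 12]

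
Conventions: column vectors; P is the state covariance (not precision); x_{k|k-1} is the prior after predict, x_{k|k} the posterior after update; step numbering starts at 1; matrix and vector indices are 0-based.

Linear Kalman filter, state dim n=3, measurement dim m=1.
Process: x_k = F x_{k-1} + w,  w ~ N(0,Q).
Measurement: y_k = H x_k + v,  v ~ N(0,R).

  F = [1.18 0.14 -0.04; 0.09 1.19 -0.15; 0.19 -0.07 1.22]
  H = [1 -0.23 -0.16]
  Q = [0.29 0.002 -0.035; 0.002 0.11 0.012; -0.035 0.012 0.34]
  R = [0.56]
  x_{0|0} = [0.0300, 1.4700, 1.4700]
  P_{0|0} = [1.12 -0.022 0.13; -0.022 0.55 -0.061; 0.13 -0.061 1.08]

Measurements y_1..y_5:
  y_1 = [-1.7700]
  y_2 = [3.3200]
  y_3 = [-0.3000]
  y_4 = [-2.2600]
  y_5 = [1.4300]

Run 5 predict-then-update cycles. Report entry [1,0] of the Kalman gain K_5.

K[1,0] = 0.8980

step 1: x^-=[0.1824, 1.5315, 1.6962]  P^-=[1.8431 0.1686 0.3348; 0.1686 0.9358 -0.2958; 0.3348 -0.2958 2.0619]  S=[2.2990]  K=[0.7616; 0.0003; 0.0317]  nu=[-1.3288]  x^+=[-0.8295, 1.5311, 1.6540]  P^+=[0.5098 0.1681 0.2793; 0.1681 0.9358 -0.2958; 0.2793 -0.2958 2.0596]
step 2: x^-=[-0.8307, 1.4993, 1.7531]  P^-=[1.0540 0.4324 0.3088; 0.4324 1.6197 -0.8070; 0.3088 -0.8070 3.6040]  S=[1.4348]  K=[0.6308; 0.1317; -0.0573]  nu=[4.7760]  x^+=[2.1822, 2.1283, 1.4794]  P^+=[0.4830 0.3132 0.3607; 0.3132 1.5948 -0.7962; 0.3607 -0.7962 3.5992]
step 3: x^-=[2.8137, 2.5071, 2.0705]  P^-=[1.0779 0.7738 0.2427; 0.7738 2.7949 -1.8374; 0.2427 -1.8374 6.0172]  S=[1.3709]  K=[0.6281; 0.3099; -0.2170]  nu=[-2.2058]  x^+=[1.4283, 1.8234, 2.5490]  P^+=[0.5370 0.5069 0.4295; 0.5069 2.6632 -1.7452; 0.4295 -1.7452 5.9527]
step 4: x^-=[1.8387, 1.9161, 3.2536]  P^-=[1.2460 1.2987 0.0526; 1.2987 4.7396 -3.6956; 0.0526 -3.6956 9.7161]  S=[1.4192]  K=[0.6615; 0.5636; -0.4594]  nu=[-3.1374]  x^+=[-0.2368, 0.1477, 4.6950]  P^+=[0.6249 0.7695 0.4839; 0.7695 4.2887 -3.3281; 0.4839 -3.3281 9.4166]
step 5: x^-=[-0.4466, -0.5498, 5.6725]  P^-=[1.5051 2.0706 -0.3244; 2.0706 7.7401 -6.7160; -0.3244 -6.7160 15.1715]  S=[1.5199]  K=[0.7110; 0.8980; -0.7942]  nu=[2.6577]  x^+=[1.4432, 1.8369, 3.5618]  P^+=[0.7366 1.1001 0.5339; 1.1001 6.5144 -5.6320; 0.5339 -5.6320 14.2128]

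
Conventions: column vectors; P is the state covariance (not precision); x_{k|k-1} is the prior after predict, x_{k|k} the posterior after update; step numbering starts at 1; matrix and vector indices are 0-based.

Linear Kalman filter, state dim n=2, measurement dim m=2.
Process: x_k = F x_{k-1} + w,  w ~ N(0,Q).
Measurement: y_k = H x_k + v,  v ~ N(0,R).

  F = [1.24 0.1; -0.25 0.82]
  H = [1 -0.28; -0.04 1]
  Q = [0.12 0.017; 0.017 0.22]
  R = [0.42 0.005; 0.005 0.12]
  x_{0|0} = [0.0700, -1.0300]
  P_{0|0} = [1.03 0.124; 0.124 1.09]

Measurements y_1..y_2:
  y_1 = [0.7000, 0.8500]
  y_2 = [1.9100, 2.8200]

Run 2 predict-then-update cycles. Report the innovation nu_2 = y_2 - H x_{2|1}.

step 1: x^-=[-0.0162, -0.8621]  P^-=[1.7454 -0.0899; -0.0899 0.9665]  S=[2.2915 -0.4264; -0.4264 1.0964]  K=[0.8037 0.1668; 0.0078 0.8878]  nu=[0.4748, 1.7115]  x^+=[0.6509, 0.6610]  P^+=[0.3490 0.0380; 0.0380 0.1081]
step 2: x^-=[0.8733, 0.3793]  P^-=[0.6672 -0.0446; -0.0446 0.2989]  S=[1.1356 -0.1505; -0.1505 0.4236]  K=[0.6047 0.0465; -0.0198 0.7029]  nu=[1.1430, 2.4756]  x^+=[1.6794, 2.0967]  P^+=[0.2595 0.0190; 0.0190 0.0850]

innov = [1.1430, 2.4756]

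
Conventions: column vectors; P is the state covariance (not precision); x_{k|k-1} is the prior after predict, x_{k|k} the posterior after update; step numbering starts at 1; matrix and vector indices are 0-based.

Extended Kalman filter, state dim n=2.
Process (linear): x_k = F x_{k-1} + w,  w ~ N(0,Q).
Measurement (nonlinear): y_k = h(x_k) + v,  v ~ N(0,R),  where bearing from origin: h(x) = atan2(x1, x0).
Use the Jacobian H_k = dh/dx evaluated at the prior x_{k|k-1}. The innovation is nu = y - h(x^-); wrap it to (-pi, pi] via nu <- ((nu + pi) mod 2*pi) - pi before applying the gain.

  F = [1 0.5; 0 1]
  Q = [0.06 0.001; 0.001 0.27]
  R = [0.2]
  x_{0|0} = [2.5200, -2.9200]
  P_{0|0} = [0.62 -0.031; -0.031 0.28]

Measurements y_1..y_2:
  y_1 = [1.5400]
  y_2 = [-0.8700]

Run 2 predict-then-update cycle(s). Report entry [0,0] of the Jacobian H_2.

H_jac[0,0] = 0.2120

step 1: x^-=[1.0600, -2.9200]  P^-=[0.7190 0.1100; 0.1100 0.5500]  H_jac=[0.3026 0.1098]  S=[0.2798]  K=[0.8208; 0.3349]  nu=[2.7626]  x^+=[3.3275, -1.9948]  P^+=[0.5305 0.0331; 0.0331 0.5186]
step 2: x^-=[2.3301, -1.9948]  P^-=[0.7533 0.2934; 0.2934 0.7886]  H_jac=[0.2120 0.2477]  S=[0.3130]  K=[0.7423; 0.8226]  nu=[-0.1620]  x^+=[2.2099, -2.1281]  P^+=[0.5808 0.1023; 0.1023 0.5768]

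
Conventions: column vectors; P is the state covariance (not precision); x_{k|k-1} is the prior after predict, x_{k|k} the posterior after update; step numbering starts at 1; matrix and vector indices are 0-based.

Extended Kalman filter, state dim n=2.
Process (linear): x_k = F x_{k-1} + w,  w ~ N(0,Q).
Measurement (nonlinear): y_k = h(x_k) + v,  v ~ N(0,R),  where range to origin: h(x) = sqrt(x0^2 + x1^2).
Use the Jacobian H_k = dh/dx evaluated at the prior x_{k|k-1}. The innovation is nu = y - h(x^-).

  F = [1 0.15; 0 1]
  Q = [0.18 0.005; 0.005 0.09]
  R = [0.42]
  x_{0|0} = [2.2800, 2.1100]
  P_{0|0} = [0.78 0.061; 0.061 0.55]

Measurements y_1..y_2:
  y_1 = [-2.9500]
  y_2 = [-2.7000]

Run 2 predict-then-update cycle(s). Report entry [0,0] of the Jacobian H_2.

step 1: x^-=[2.5965, 2.1100]  P^-=[0.9907 0.1485; 0.1485 0.6400]  H_jac=[0.7761 0.6307]  S=[1.4166]  K=[0.6089; 0.3663]  nu=[-6.2957]  x^+=[-1.2367, -0.1960]  P^+=[0.4656 -0.1674; -0.1674 0.4499]
step 2: x^-=[-1.2661, -0.1960]  P^-=[0.6055 -0.0949; -0.0949 0.5399]  H_jac=[-0.9882 -0.1530]  S=[0.9952]  K=[-0.5866; 0.0112]  nu=[-3.9812]  x^+=[1.0693, -0.2408]  P^+=[0.2630 -0.0884; -0.0884 0.5398]

H_jac[0,0] = -0.9882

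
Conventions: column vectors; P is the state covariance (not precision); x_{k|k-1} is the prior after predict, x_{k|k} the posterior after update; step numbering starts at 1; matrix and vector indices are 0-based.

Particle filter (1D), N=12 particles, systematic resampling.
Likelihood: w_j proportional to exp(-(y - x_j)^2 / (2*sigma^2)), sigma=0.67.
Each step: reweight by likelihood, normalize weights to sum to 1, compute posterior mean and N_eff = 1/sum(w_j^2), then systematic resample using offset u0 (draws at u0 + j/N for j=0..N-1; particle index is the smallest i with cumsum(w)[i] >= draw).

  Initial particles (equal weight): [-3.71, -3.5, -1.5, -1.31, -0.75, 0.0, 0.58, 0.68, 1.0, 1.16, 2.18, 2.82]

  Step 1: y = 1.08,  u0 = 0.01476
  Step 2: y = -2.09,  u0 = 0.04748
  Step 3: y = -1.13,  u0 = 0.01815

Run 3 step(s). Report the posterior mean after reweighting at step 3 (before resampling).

step 1: w=[0.0000, 0.0000, 0.0001, 0.0004, 0.0057, 0.0654, 0.1814, 0.2005, 0.2379, 0.2379, 0.0623, 0.0082]  mean=0.9094  Neff=5.1384  idx=[5, 6, 6, 7, 7, 7, 8, 8, 8, 9, 9, 10]
step 2: w=[0.8479, 0.0392, 0.0392, 0.0214, 0.0214, 0.0214, 0.0026, 0.0026, 0.0026, 0.0009, 0.0009, 0.0000]  mean=0.0989  Neff=1.3823  idx=[0, 0, 0, 0, 0, 0, 0, 0, 0, 0, 1, 4]
step 3: w=[0.0974, 0.0974, 0.0974, 0.0974, 0.0974, 0.0974, 0.0974, 0.0974, 0.0974, 0.0974, 0.0156, 0.0105]  mean=0.0162  Neff=10.5032  idx=[0, 1, 1, 2, 3, 4, 5, 6, 7, 7, 8, 9]

post_mean = 0.0162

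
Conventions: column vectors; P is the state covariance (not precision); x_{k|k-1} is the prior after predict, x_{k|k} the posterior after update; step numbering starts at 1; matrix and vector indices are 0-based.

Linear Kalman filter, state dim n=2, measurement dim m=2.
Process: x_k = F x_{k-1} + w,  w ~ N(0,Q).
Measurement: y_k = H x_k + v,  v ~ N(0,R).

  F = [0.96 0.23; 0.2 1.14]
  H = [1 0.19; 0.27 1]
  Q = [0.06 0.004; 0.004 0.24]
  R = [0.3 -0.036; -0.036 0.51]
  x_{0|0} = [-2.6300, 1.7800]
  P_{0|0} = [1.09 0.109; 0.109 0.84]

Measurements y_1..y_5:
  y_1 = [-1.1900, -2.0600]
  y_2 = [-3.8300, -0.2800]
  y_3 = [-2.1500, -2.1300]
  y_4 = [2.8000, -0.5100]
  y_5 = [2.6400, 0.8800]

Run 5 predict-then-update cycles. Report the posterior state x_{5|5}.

step 1: x^-=[-2.1154, 1.5032]  P^-=[1.1571 0.5578; 0.5578 1.4250]  S=[1.7205 1.1336; 1.1336 2.3206]  K=[0.7182 0.0242; 0.0505 0.6543]  nu=[0.6398, -2.9920]  x^+=[-1.7282, -0.4222]  P^+=[0.2289 -0.0753; -0.0753 0.3522]
step 2: x^-=[-1.7562, -0.8270]  P^-=[0.2563 0.0544; 0.0544 0.6726]  S=[0.6013 0.2182; 0.2182 1.2306]  K=[0.4350 0.0233; 0.1072 0.5394]  nu=[-1.9167, 1.0212]  x^+=[-2.5662, -0.4817]  P^+=[0.1374 -0.0409; -0.0409 0.2823]
step 3: x^-=[-2.5743, -1.0624]  P^-=[0.1835 0.0578; 0.0578 0.5937]  S=[0.5269 0.1871; 0.1871 1.1483]  K=[0.3566 0.0354; 0.1436 0.5072]  nu=[0.6262, -0.3726]  x^+=[-2.3642, -1.1614]  P^+=[0.1104 -0.0246; -0.0246 0.2602]
step 4: x^-=[-2.5368, -1.7968]  P^-=[0.1646 0.0654; 0.0654 0.5713]  S=[0.5101 0.1857; 0.1857 1.1286]  K=[0.3315 0.0427; 0.1606 0.4954]  nu=[5.6782, 1.9718]  x^+=[-0.5700, 0.0917]  P^+=[0.1012 -0.0175; -0.0175 0.2516]
step 5: x^-=[-0.5262, -0.0095]  P^-=[0.1589 0.0695; 0.0695 0.5631]  S=[0.5056 0.1869; 0.1869 1.1222]  K=[0.3232 0.0463; 0.1676 0.4906]  nu=[3.1680, 1.0315]  x^+=[0.5456, 1.0276]  P^+=[0.0981 -0.0145; -0.0145 0.2481]

x_post = [0.5456, 1.0276]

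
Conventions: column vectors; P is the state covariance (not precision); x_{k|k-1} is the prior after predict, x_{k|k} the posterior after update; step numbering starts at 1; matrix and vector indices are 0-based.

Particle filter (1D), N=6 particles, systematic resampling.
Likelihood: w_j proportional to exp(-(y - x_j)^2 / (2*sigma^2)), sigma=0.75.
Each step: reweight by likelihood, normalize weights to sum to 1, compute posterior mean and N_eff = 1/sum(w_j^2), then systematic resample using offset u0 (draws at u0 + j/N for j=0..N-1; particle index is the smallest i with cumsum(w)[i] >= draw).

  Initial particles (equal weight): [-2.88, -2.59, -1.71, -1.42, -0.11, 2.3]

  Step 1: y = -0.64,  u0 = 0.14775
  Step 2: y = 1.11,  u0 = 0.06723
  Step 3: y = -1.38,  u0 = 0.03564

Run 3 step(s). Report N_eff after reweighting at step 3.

step 1: w=[0.0065, 0.0192, 0.2043, 0.3292, 0.4404, 0.0003]  mean=-0.9334  Neff=2.9027  idx=[2, 3, 3, 4, 4, 4]
step 2: w=[0.0011, 0.0042, 0.0042, 0.3302, 0.3302, 0.3302]  mean=-0.1227  Neff=3.0571  idx=[3, 3, 4, 4, 5, 5]
step 3: w=[0.1667, 0.1667, 0.1667, 0.1667, 0.1667, 0.1667]  mean=-0.1100  Neff=6.0000  idx=[0, 1, 2, 3, 4, 5]

N_eff = 6.0000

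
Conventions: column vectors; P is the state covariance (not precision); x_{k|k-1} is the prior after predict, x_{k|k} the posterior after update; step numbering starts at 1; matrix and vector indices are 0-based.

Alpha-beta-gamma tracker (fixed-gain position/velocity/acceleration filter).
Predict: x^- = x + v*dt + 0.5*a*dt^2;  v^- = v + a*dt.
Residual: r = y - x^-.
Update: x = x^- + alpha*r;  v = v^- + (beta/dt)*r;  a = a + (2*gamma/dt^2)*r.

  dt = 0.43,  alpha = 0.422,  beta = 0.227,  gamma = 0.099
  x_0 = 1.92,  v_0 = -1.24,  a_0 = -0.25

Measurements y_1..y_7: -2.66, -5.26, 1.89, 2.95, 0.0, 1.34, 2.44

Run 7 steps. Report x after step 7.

x_post = 5.2645

step 1: x_pred=1.3637  r=-4.0237  x^+=-0.3343  v^+=-3.4716  a^+=-4.5588
step 2: x_pred=-2.2486  r=-3.0114  x^+=-3.5194  v^+=-7.0217  a^+=-7.7836
step 3: x_pred=-7.2583  r=9.1483  x^+=-3.3977  v^+=-5.5391  a^+=2.0129
step 4: x_pred=-5.5935  r=8.5435  x^+=-1.9881  v^+=-0.1634  a^+=11.1616
step 5: x_pred=-1.0265  r=1.0265  x^+=-0.5933  v^+=5.1780  a^+=12.2609
step 6: x_pred=2.7667  r=-1.4267  x^+=2.1646  v^+=9.6970  a^+=10.7331
step 7: x_pred=7.3266  r=-4.8866  x^+=5.2645  v^+=11.7325  a^+=5.5002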